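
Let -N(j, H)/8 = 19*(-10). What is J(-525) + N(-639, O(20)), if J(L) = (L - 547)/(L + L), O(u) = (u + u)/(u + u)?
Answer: 798536/525 ≈ 1521.0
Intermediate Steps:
O(u) = 1 (O(u) = (2*u)/((2*u)) = (2*u)*(1/(2*u)) = 1)
J(L) = (-547 + L)/(2*L) (J(L) = (-547 + L)/((2*L)) = (-547 + L)*(1/(2*L)) = (-547 + L)/(2*L))
N(j, H) = 1520 (N(j, H) = -152*(-10) = -8*(-190) = 1520)
J(-525) + N(-639, O(20)) = (1/2)*(-547 - 525)/(-525) + 1520 = (1/2)*(-1/525)*(-1072) + 1520 = 536/525 + 1520 = 798536/525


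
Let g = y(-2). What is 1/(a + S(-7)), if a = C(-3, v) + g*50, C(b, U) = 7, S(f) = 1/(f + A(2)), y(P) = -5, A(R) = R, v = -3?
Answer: -5/1216 ≈ -0.0041118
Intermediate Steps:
S(f) = 1/(2 + f) (S(f) = 1/(f + 2) = 1/(2 + f))
g = -5
a = -243 (a = 7 - 5*50 = 7 - 250 = -243)
1/(a + S(-7)) = 1/(-243 + 1/(2 - 7)) = 1/(-243 + 1/(-5)) = 1/(-243 - ⅕) = 1/(-1216/5) = -5/1216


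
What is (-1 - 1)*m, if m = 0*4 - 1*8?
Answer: 16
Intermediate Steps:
m = -8 (m = 0 - 8 = -8)
(-1 - 1)*m = (-1 - 1)*(-8) = -2*(-8) = 16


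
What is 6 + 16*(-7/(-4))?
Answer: 34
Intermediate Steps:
6 + 16*(-7/(-4)) = 6 + 16*(-7*(-¼)) = 6 + 16*(7/4) = 6 + 28 = 34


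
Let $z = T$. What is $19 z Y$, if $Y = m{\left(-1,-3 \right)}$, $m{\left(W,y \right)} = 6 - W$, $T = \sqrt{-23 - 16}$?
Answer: $133 i \sqrt{39} \approx 830.58 i$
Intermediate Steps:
$T = i \sqrt{39}$ ($T = \sqrt{-39} = i \sqrt{39} \approx 6.245 i$)
$z = i \sqrt{39} \approx 6.245 i$
$Y = 7$ ($Y = 6 - -1 = 6 + 1 = 7$)
$19 z Y = 19 i \sqrt{39} \cdot 7 = 133 i \sqrt{39}$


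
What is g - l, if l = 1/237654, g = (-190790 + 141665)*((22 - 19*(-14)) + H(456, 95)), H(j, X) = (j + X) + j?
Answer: -15118804811251/237654 ≈ -6.3617e+7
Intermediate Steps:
H(j, X) = X + 2*j (H(j, X) = (X + j) + j = X + 2*j)
g = -63616875 (g = (-190790 + 141665)*((22 - 19*(-14)) + (95 + 2*456)) = -49125*((22 + 266) + (95 + 912)) = -49125*(288 + 1007) = -49125*1295 = -63616875)
l = 1/237654 ≈ 4.2078e-6
g - l = -63616875 - 1*1/237654 = -63616875 - 1/237654 = -15118804811251/237654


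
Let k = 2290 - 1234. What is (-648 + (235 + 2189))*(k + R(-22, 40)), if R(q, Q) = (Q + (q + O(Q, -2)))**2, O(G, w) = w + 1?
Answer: 2388720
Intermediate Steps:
O(G, w) = 1 + w
R(q, Q) = (-1 + Q + q)**2 (R(q, Q) = (Q + (q + (1 - 2)))**2 = (Q + (q - 1))**2 = (Q + (-1 + q))**2 = (-1 + Q + q)**2)
k = 1056
(-648 + (235 + 2189))*(k + R(-22, 40)) = (-648 + (235 + 2189))*(1056 + (-1 + 40 - 22)**2) = (-648 + 2424)*(1056 + 17**2) = 1776*(1056 + 289) = 1776*1345 = 2388720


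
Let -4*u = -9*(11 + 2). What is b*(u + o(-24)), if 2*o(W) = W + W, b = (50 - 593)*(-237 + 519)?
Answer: -1607823/2 ≈ -8.0391e+5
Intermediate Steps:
b = -153126 (b = -543*282 = -153126)
o(W) = W (o(W) = (W + W)/2 = (2*W)/2 = W)
u = 117/4 (u = -(-9)*(11 + 2)/4 = -(-9)*13/4 = -¼*(-117) = 117/4 ≈ 29.250)
b*(u + o(-24)) = -153126*(117/4 - 24) = -153126*21/4 = -1607823/2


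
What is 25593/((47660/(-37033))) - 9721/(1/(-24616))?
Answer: 11403715416191/47660 ≈ 2.3927e+8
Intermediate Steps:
25593/((47660/(-37033))) - 9721/(1/(-24616)) = 25593/((47660*(-1/37033))) - 9721/(-1/24616) = 25593/(-47660/37033) - 9721*(-24616) = 25593*(-37033/47660) + 239292136 = -947785569/47660 + 239292136 = 11403715416191/47660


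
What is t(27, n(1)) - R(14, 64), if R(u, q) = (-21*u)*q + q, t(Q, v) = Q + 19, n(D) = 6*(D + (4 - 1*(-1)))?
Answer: 18798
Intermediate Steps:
n(D) = 30 + 6*D (n(D) = 6*(D + (4 + 1)) = 6*(D + 5) = 6*(5 + D) = 30 + 6*D)
t(Q, v) = 19 + Q
R(u, q) = q - 21*q*u (R(u, q) = -21*q*u + q = q - 21*q*u)
t(27, n(1)) - R(14, 64) = (19 + 27) - 64*(1 - 21*14) = 46 - 64*(1 - 294) = 46 - 64*(-293) = 46 - 1*(-18752) = 46 + 18752 = 18798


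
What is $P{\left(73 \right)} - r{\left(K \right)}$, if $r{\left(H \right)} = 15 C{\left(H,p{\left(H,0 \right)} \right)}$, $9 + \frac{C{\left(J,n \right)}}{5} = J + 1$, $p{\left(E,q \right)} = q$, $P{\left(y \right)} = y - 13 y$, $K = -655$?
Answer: $48849$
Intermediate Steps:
$P{\left(y \right)} = - 12 y$
$C{\left(J,n \right)} = -40 + 5 J$ ($C{\left(J,n \right)} = -45 + 5 \left(J + 1\right) = -45 + 5 \left(1 + J\right) = -45 + \left(5 + 5 J\right) = -40 + 5 J$)
$r{\left(H \right)} = -600 + 75 H$ ($r{\left(H \right)} = 15 \left(-40 + 5 H\right) = -600 + 75 H$)
$P{\left(73 \right)} - r{\left(K \right)} = \left(-12\right) 73 - \left(-600 + 75 \left(-655\right)\right) = -876 - \left(-600 - 49125\right) = -876 - -49725 = -876 + 49725 = 48849$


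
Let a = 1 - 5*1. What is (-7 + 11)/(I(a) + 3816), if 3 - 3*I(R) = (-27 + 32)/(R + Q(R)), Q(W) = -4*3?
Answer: 192/183221 ≈ 0.0010479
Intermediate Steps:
Q(W) = -12
a = -4 (a = 1 - 5 = -4)
I(R) = 1 - 5/(3*(-12 + R)) (I(R) = 1 - (-27 + 32)/(3*(R - 12)) = 1 - 5/(3*(-12 + R)))
(-7 + 11)/(I(a) + 3816) = (-7 + 11)/((-41/3 - 4)/(-12 - 4) + 3816) = 4/(-53/3/(-16) + 3816) = 4/(-1/16*(-53/3) + 3816) = 4/(53/48 + 3816) = 4/(183221/48) = 4*(48/183221) = 192/183221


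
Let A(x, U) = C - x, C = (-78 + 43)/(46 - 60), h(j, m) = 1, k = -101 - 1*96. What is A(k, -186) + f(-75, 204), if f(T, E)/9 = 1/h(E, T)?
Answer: 417/2 ≈ 208.50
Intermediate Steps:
k = -197 (k = -101 - 96 = -197)
f(T, E) = 9 (f(T, E) = 9/1 = 9*1 = 9)
C = 5/2 (C = -35/(-14) = -35*(-1/14) = 5/2 ≈ 2.5000)
A(x, U) = 5/2 - x
A(k, -186) + f(-75, 204) = (5/2 - 1*(-197)) + 9 = (5/2 + 197) + 9 = 399/2 + 9 = 417/2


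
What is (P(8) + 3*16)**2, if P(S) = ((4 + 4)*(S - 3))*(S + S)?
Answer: 473344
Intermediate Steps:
P(S) = 2*S*(-24 + 8*S) (P(S) = (8*(-3 + S))*(2*S) = (-24 + 8*S)*(2*S) = 2*S*(-24 + 8*S))
(P(8) + 3*16)**2 = (16*8*(-3 + 8) + 3*16)**2 = (16*8*5 + 48)**2 = (640 + 48)**2 = 688**2 = 473344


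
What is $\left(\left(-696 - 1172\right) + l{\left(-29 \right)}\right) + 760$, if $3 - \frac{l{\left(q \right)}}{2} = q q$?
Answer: $-2784$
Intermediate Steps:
$l{\left(q \right)} = 6 - 2 q^{2}$ ($l{\left(q \right)} = 6 - 2 q q = 6 - 2 q^{2}$)
$\left(\left(-696 - 1172\right) + l{\left(-29 \right)}\right) + 760 = \left(\left(-696 - 1172\right) + \left(6 - 2 \left(-29\right)^{2}\right)\right) + 760 = \left(-1868 + \left(6 - 1682\right)\right) + 760 = \left(-1868 - 1676\right) + 760 = -3544 + 760 = -2784$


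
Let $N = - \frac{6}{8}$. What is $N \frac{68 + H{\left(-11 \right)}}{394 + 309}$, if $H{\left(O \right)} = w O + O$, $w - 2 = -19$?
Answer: $- \frac{183}{703} \approx -0.26031$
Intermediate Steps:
$w = -17$ ($w = 2 - 19 = -17$)
$H{\left(O \right)} = - 16 O$ ($H{\left(O \right)} = - 17 O + O = - 16 O$)
$N = - \frac{3}{4}$ ($N = \left(-6\right) \frac{1}{8} = - \frac{3}{4} \approx -0.75$)
$N \frac{68 + H{\left(-11 \right)}}{394 + 309} = - \frac{3 \frac{68 - -176}{394 + 309}}{4} = - \frac{3 \frac{68 + 176}{703}}{4} = - \frac{3 \cdot 244 \cdot \frac{1}{703}}{4} = \left(- \frac{3}{4}\right) \frac{244}{703} = - \frac{183}{703}$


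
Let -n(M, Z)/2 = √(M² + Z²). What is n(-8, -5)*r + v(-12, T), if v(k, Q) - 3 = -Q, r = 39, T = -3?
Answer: 6 - 78*√89 ≈ -729.85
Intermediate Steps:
v(k, Q) = 3 - Q
n(M, Z) = -2*√(M² + Z²)
n(-8, -5)*r + v(-12, T) = -2*√((-8)² + (-5)²)*39 + (3 - 1*(-3)) = -2*√(64 + 25)*39 + (3 + 3) = -2*√89*39 + 6 = -78*√89 + 6 = 6 - 78*√89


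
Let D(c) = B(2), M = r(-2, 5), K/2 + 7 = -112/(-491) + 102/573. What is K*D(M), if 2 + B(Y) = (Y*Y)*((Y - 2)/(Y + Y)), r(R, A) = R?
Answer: 2473524/93781 ≈ 26.376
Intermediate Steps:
K = -1236762/93781 (K = -14 + 2*(-112/(-491) + 102/573) = -14 + 2*(-112*(-1/491) + 102*(1/573)) = -14 + 2*(112/491 + 34/191) = -14 + 2*(38086/93781) = -14 + 76172/93781 = -1236762/93781 ≈ -13.188)
M = -2
B(Y) = -2 + Y*(-2 + Y)/2 (B(Y) = -2 + (Y*Y)*((Y - 2)/(Y + Y)) = -2 + Y²*((-2 + Y)/((2*Y))) = -2 + Y²*((-2 + Y)*(1/(2*Y))) = -2 + Y²*((-2 + Y)/(2*Y)) = -2 + Y*(-2 + Y)/2)
D(c) = -2 (D(c) = -2 + (½)*2² - 1*2 = -2 + (½)*4 - 2 = -2 + 2 - 2 = -2)
K*D(M) = -1236762/93781*(-2) = 2473524/93781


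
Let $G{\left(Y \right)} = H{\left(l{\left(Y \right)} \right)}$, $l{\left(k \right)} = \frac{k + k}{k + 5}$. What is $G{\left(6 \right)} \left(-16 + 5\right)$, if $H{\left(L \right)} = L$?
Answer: $-12$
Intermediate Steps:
$l{\left(k \right)} = \frac{2 k}{5 + k}$
$G{\left(Y \right)} = \frac{2 Y}{5 + Y}$
$G{\left(6 \right)} \left(-16 + 5\right) = 2 \cdot 6 \frac{1}{5 + 6} \left(-16 + 5\right) = 2 \cdot 6 \cdot \frac{1}{11} \left(-11\right) = \frac{12}{11} \left(-11\right) = -12$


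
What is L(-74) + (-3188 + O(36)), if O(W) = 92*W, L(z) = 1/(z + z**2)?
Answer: 669849/5402 ≈ 124.00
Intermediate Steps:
L(-74) + (-3188 + O(36)) = 1/((-74)*(1 - 74)) + (-3188 + 92*36) = -1/74/(-73) + (-3188 + 3312) = -1/74*(-1/73) + 124 = 1/5402 + 124 = 669849/5402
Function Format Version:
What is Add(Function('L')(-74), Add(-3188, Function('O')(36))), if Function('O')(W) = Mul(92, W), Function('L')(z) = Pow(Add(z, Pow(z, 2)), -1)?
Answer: Rational(669849, 5402) ≈ 124.00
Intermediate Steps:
Add(Function('L')(-74), Add(-3188, Function('O')(36))) = Add(Mul(Pow(-74, -1), Pow(Add(1, -74), -1)), Add(-3188, Mul(92, 36))) = Add(Mul(Rational(-1, 74), Pow(-73, -1)), Add(-3188, 3312)) = Add(Mul(Rational(-1, 74), Rational(-1, 73)), 124) = Add(Rational(1, 5402), 124) = Rational(669849, 5402)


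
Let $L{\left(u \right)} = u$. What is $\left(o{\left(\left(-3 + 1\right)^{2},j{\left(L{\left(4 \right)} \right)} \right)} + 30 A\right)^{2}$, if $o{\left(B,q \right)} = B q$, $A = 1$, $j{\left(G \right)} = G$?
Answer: $2116$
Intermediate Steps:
$\left(o{\left(\left(-3 + 1\right)^{2},j{\left(L{\left(4 \right)} \right)} \right)} + 30 A\right)^{2} = \left(\left(-3 + 1\right)^{2} \cdot 4 + 30 \cdot 1\right)^{2} = \left(\left(-2\right)^{2} \cdot 4 + 30\right)^{2} = \left(4 \cdot 4 + 30\right)^{2} = \left(16 + 30\right)^{2} = 46^{2} = 2116$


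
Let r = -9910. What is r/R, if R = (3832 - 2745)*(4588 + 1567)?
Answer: -1982/1338097 ≈ -0.0014812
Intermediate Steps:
R = 6690485 (R = 1087*6155 = 6690485)
r/R = -9910/6690485 = -9910*1/6690485 = -1982/1338097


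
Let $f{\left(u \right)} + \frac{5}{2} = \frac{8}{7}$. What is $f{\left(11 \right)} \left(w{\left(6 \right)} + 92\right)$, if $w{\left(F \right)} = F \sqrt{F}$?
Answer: $- \frac{874}{7} - \frac{57 \sqrt{6}}{7} \approx -144.8$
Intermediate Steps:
$f{\left(u \right)} = - \frac{19}{14}$ ($f{\left(u \right)} = - \frac{5}{2} + \frac{8}{7} = - \frac{19}{14}$)
$w{\left(F \right)} = F^{\frac{3}{2}}$
$f{\left(11 \right)} \left(w{\left(6 \right)} + 92\right) = - \frac{19 \left(6^{\frac{3}{2}} + 92\right)}{14} = - \frac{19 \left(6 \sqrt{6} + 92\right)}{14} = - \frac{19 \left(92 + 6 \sqrt{6}\right)}{14} = - \frac{874}{7} - \frac{57 \sqrt{6}}{7}$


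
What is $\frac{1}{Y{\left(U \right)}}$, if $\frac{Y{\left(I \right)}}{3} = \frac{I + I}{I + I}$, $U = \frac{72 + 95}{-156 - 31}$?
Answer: $\frac{1}{3} \approx 0.33333$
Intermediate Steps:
$U = - \frac{167}{187}$ ($U = \frac{167}{-187} = 167 \left(- \frac{1}{187}\right) = - \frac{167}{187} \approx -0.89305$)
$Y{\left(I \right)} = 3$ ($Y{\left(I \right)} = 3 \frac{I + I}{I + I} = 3 \frac{2 I}{2 I} = 3 \cdot 2 I \frac{1}{2 I} = 3 \cdot 1 = 3$)
$\frac{1}{Y{\left(U \right)}} = \frac{1}{3}$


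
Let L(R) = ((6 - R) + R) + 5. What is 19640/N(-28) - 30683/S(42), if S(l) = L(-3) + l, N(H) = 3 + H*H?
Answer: -23106601/41711 ≈ -553.97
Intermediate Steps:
N(H) = 3 + H**2
L(R) = 11 (L(R) = 6 + 5 = 11)
S(l) = 11 + l
19640/N(-28) - 30683/S(42) = 19640/(3 + (-28)**2) - 30683/(11 + 42) = 19640/(3 + 784) - 30683/53 = 19640/787 - 30683*1/53 = 19640*(1/787) - 30683/53 = 19640/787 - 30683/53 = -23106601/41711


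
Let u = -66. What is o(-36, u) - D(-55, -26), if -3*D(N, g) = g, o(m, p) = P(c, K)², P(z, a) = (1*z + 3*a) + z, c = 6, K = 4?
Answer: 1702/3 ≈ 567.33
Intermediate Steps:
P(z, a) = 2*z + 3*a (P(z, a) = (z + 3*a) + z = 2*z + 3*a)
o(m, p) = 576 (o(m, p) = (2*6 + 3*4)² = (12 + 12)² = 24² = 576)
D(N, g) = -g/3
o(-36, u) - D(-55, -26) = 576 - (-1)*(-26)/3 = 576 - 1*26/3 = 576 - 26/3 = 1702/3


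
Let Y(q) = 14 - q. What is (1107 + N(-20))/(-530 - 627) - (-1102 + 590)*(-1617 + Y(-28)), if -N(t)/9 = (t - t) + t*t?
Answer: -933002307/1157 ≈ -8.0640e+5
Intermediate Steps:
N(t) = -9*t² (N(t) = -9*((t - t) + t*t) = -9*(0 + t²) = -9*t²)
(1107 + N(-20))/(-530 - 627) - (-1102 + 590)*(-1617 + Y(-28)) = (1107 - 9*(-20)²)/(-530 - 627) - (-1102 + 590)*(-1617 + (14 - 1*(-28))) = (1107 - 9*400)/(-1157) - (-512)*(-1617 + (14 + 28)) = (1107 - 3600)*(-1/1157) - (-512)*(-1617 + 42) = -2493*(-1/1157) - (-512)*(-1575) = 2493/1157 - 1*806400 = 2493/1157 - 806400 = -933002307/1157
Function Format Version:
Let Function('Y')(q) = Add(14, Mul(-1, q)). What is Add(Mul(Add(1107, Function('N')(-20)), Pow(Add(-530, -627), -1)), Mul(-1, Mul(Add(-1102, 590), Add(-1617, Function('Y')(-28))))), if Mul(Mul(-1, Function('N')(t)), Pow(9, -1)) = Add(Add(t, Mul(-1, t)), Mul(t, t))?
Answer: Rational(-933002307, 1157) ≈ -8.0640e+5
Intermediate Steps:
Function('N')(t) = Mul(-9, Pow(t, 2)) (Function('N')(t) = Mul(-9, Add(Add(t, Mul(-1, t)), Mul(t, t))) = Mul(-9, Add(0, Pow(t, 2))) = Mul(-9, Pow(t, 2)))
Add(Mul(Add(1107, Function('N')(-20)), Pow(Add(-530, -627), -1)), Mul(-1, Mul(Add(-1102, 590), Add(-1617, Function('Y')(-28))))) = Add(Mul(Add(1107, Mul(-9, Pow(-20, 2))), Pow(Add(-530, -627), -1)), Mul(-1, Mul(Add(-1102, 590), Add(-1617, Add(14, Mul(-1, -28)))))) = Add(Mul(Add(1107, Mul(-9, 400)), Pow(-1157, -1)), Mul(-1, Mul(-512, Add(-1617, Add(14, 28))))) = Add(Mul(Add(1107, -3600), Rational(-1, 1157)), Mul(-1, Mul(-512, Add(-1617, 42)))) = Add(Mul(-2493, Rational(-1, 1157)), Mul(-1, Mul(-512, -1575))) = Add(Rational(2493, 1157), Mul(-1, 806400)) = Add(Rational(2493, 1157), -806400) = Rational(-933002307, 1157)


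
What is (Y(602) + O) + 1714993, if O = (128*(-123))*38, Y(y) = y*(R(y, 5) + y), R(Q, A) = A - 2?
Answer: 1480931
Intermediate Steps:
R(Q, A) = -2 + A
Y(y) = y*(3 + y) (Y(y) = y*((-2 + 5) + y) = y*(3 + y))
O = -598272 (O = -15744*38 = -598272)
(Y(602) + O) + 1714993 = (602*(3 + 602) - 598272) + 1714993 = (602*605 - 598272) + 1714993 = (364210 - 598272) + 1714993 = -234062 + 1714993 = 1480931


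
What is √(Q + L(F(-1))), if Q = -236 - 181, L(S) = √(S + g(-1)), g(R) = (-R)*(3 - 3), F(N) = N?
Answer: √(-417 + I) ≈ 0.0245 + 20.421*I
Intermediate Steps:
g(R) = 0 (g(R) = -R*0 = 0)
L(S) = √S (L(S) = √(S + 0) = √S)
Q = -417
√(Q + L(F(-1))) = √(-417 + √(-1)) = √(-417 + I)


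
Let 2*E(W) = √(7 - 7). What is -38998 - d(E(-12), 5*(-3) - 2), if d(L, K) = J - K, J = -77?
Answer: -38938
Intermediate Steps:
E(W) = 0 (E(W) = √(7 - 7)/2 = √0/2 = (½)*0 = 0)
d(L, K) = -77 - K
-38998 - d(E(-12), 5*(-3) - 2) = -38998 - (-77 - (5*(-3) - 2)) = -38998 - (-77 - (-15 - 2)) = -38998 - (-77 - 1*(-17)) = -38998 - (-77 + 17) = -38998 - 1*(-60) = -38998 + 60 = -38938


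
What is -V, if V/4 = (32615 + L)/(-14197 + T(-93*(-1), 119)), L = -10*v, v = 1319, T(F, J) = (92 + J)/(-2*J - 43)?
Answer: 1819475/332464 ≈ 5.4727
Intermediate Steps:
T(F, J) = (92 + J)/(-43 - 2*J)
L = -13190 (L = -10*1319 = -13190)
V = -1819475/332464 (V = 4*((32615 - 13190)/(-14197 + (-92 - 1*119)/(43 + 2*119))) = 4*(19425/(-14197 + (-92 - 119)/(43 + 238))) = 4*(19425/(-14197 - 211/281)) = 4*(19425/(-3989568/281)) = 4*(19425*(-281/3989568)) = 4*(-1819475/1329856) = -1819475/332464 ≈ -5.4727)
-V = -1*(-1819475/332464) = 1819475/332464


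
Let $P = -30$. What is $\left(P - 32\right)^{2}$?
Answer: $3844$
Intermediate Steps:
$\left(P - 32\right)^{2} = \left(-30 - 32\right)^{2} = \left(-62\right)^{2} = 3844$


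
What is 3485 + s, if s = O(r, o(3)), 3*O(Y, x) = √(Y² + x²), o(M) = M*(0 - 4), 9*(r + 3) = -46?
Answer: 3485 + √16993/27 ≈ 3489.8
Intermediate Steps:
r = -73/9 (r = -3 + (⅑)*(-46) = -3 - 46/9 = -73/9 ≈ -8.1111)
o(M) = -4*M (o(M) = M*(-4) = -4*M)
O(Y, x) = √(Y² + x²)/3
s = √16993/27 (s = √((-73/9)² + (-4*3)²)/3 = √(5329/81 + (-12)²)/3 = √(5329/81 + 144)/3 = √(16993/81)/3 = (√16993/9)/3 = √16993/27 ≈ 4.8280)
3485 + s = 3485 + √16993/27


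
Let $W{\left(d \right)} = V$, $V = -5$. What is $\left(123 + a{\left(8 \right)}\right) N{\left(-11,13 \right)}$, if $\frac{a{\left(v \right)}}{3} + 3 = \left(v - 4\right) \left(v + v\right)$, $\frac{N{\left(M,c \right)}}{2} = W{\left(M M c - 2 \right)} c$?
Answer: $-39780$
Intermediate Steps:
$W{\left(d \right)} = -5$
$N{\left(M,c \right)} = - 10 c$ ($N{\left(M,c \right)} = 2 \left(- 5 c\right) = - 10 c$)
$a{\left(v \right)} = -9 + 6 v \left(-4 + v\right)$ ($a{\left(v \right)} = -9 + 3 \left(v - 4\right) \left(v + v\right) = -9 + 3 \left(-4 + v\right) 2 v = -9 + 3 \cdot 2 v \left(-4 + v\right) = -9 + 6 v \left(-4 + v\right)$)
$\left(123 + a{\left(8 \right)}\right) N{\left(-11,13 \right)} = \left(123 - \left(201 - 384\right)\right) \left(\left(-10\right) 13\right) = \left(123 - -183\right) \left(-130\right) = \left(123 + 183\right) \left(-130\right) = 306 \left(-130\right) = -39780$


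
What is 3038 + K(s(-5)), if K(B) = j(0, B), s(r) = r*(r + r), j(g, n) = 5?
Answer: 3043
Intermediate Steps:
s(r) = 2*r² (s(r) = r*(2*r) = 2*r²)
K(B) = 5
3038 + K(s(-5)) = 3038 + 5 = 3043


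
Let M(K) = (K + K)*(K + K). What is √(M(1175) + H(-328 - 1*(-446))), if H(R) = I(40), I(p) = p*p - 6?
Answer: √5524094 ≈ 2350.3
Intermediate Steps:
I(p) = -6 + p² (I(p) = p² - 6 = -6 + p²)
M(K) = 4*K² (M(K) = (2*K)*(2*K) = 4*K²)
H(R) = 1594 (H(R) = -6 + 40² = -6 + 1600 = 1594)
√(M(1175) + H(-328 - 1*(-446))) = √(4*1175² + 1594) = √(4*1380625 + 1594) = √(5522500 + 1594) = √5524094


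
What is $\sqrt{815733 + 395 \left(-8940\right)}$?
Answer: $i \sqrt{2715567} \approx 1647.9 i$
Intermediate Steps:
$\sqrt{815733 + 395 \left(-8940\right)} = \sqrt{815733 - 3531300} = \sqrt{-2715567} = i \sqrt{2715567}$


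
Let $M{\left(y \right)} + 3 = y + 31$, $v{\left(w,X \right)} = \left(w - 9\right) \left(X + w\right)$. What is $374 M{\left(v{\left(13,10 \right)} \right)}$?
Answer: $44880$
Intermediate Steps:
$v{\left(w,X \right)} = \left(-9 + w\right) \left(X + w\right)$
$M{\left(y \right)} = 28 + y$ ($M{\left(y \right)} = -3 + \left(y + 31\right) = -3 + \left(31 + y\right) = 28 + y$)
$374 M{\left(v{\left(13,10 \right)} \right)} = 374 \left(28 + \left(13^{2} - 90 - 117 + 10 \cdot 13\right)\right) = 374 \left(28 + \left(169 - 90 - 117 + 130\right)\right) = 374 \left(28 + 92\right) = 374 \cdot 120 = 44880$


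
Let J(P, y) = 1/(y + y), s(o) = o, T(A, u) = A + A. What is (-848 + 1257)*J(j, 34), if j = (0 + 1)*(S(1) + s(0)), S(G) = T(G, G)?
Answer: 409/68 ≈ 6.0147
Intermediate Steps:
T(A, u) = 2*A
S(G) = 2*G
j = 2 (j = (0 + 1)*(2*1 + 0) = 1*(2 + 0) = 1*2 = 2)
J(P, y) = 1/(2*y)
(-848 + 1257)*J(j, 34) = (-848 + 1257)*((1/2)/34) = 409*((1/2)*(1/34)) = 409*(1/68) = 409/68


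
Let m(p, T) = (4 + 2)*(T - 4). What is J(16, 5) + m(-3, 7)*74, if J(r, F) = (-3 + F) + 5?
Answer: 1339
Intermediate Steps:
J(r, F) = 2 + F
m(p, T) = -24 + 6*T (m(p, T) = 6*(-4 + T) = -24 + 6*T)
J(16, 5) + m(-3, 7)*74 = (2 + 5) + (-24 + 6*7)*74 = 7 + (-24 + 42)*74 = 7 + 18*74 = 7 + 1332 = 1339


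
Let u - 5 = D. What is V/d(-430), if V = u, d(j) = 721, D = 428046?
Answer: 428051/721 ≈ 593.69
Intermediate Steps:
u = 428051 (u = 5 + 428046 = 428051)
V = 428051
V/d(-430) = 428051/721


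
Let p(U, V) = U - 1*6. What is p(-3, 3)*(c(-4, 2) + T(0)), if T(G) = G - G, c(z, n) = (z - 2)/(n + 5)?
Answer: 54/7 ≈ 7.7143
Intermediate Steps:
p(U, V) = -6 + U (p(U, V) = U - 6 = -6 + U)
c(z, n) = (-2 + z)/(5 + n)
T(G) = 0
p(-3, 3)*(c(-4, 2) + T(0)) = (-6 - 3)*((-2 - 4)/(5 + 2) + 0) = -9*(-6/7 + 0) = -9*(-6/7) = 54/7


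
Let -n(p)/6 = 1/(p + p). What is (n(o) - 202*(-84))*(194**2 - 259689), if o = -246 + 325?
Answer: -297655162857/79 ≈ -3.7678e+9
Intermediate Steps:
o = 79
n(p) = -3/p (n(p) = -6/(p + p) = -6*1/(2*p) = -3/p)
(n(o) - 202*(-84))*(194**2 - 259689) = (-3/79 - 202*(-84))*(194**2 - 259689) = (-3*1/79 + 16968)*(37636 - 259689) = (-3/79 + 16968)*(-222053) = (1340469/79)*(-222053) = -297655162857/79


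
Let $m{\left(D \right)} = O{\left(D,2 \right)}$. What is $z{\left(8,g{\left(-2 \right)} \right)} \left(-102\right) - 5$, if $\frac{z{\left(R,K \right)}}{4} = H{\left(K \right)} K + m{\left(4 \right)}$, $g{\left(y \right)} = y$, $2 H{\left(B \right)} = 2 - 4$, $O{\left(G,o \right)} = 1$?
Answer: $-1229$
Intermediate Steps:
$H{\left(B \right)} = -1$ ($H{\left(B \right)} = \frac{2 - 4}{2} = \frac{1}{2} \left(-2\right) = -1$)
$m{\left(D \right)} = 1$
$z{\left(R,K \right)} = 4 - 4 K$ ($z{\left(R,K \right)} = 4 \left(- K + 1\right) = 4 \left(1 - K\right) = 4 - 4 K$)
$z{\left(8,g{\left(-2 \right)} \right)} \left(-102\right) - 5 = \left(4 - -8\right) \left(-102\right) - 5 = \left(4 + 8\right) \left(-102\right) - 5 = 12 \left(-102\right) - 5 = -1224 - 5 = -1229$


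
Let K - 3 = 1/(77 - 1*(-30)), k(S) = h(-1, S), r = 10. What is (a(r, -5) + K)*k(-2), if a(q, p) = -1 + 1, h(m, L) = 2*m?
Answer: -644/107 ≈ -6.0187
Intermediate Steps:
a(q, p) = 0
k(S) = -2 (k(S) = 2*(-1) = -2)
K = 322/107 (K = 3 + 1/(77 - 1*(-30)) = 3 + 1/(77 + 30) = 3 + 1/107 = 322/107 ≈ 3.0093)
(a(r, -5) + K)*k(-2) = (0 + 322/107)*(-2) = (322/107)*(-2) = -644/107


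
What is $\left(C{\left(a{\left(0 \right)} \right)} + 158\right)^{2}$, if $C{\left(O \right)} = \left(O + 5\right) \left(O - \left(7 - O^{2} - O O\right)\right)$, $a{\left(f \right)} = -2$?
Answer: $24025$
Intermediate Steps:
$C{\left(O \right)} = \left(5 + O\right) \left(-7 + O + 2 O^{2}\right)$ ($C{\left(O \right)} = \left(5 + O\right) \left(O + \left(\left(O^{2} + O^{2}\right) - 7\right)\right) = \left(5 + O\right) \left(O + \left(2 O^{2} - 7\right)\right) = \left(5 + O\right) \left(O + \left(-7 + 2 O^{2}\right)\right) = \left(5 + O\right) \left(-7 + O + 2 O^{2}\right)$)
$\left(C{\left(a{\left(0 \right)} \right)} + 158\right)^{2} = \left(\left(-35 - -4 + 2 \left(-2\right)^{3} + 11 \left(-2\right)^{2}\right) + 158\right)^{2} = \left(\left(-35 + 4 + 2 \left(-8\right) + 11 \cdot 4\right) + 158\right)^{2} = \left(\left(-35 + 4 - 16 + 44\right) + 158\right)^{2} = \left(-3 + 158\right)^{2} = 155^{2} = 24025$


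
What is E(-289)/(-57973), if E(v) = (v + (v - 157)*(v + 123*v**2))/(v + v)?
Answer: -15853517/115946 ≈ -136.73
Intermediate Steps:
E(v) = (v + (-157 + v)*(v + 123*v**2))/(2*v) (E(v) = (v + (-157 + v)*(v + 123*v**2))/((2*v)) = (v + (-157 + v)*(v + 123*v**2))*(1/(2*v)) = (v + (-157 + v)*(v + 123*v**2))/(2*v))
E(-289)/(-57973) = (-78 - 9655*(-289) + (123/2)*(-289)**2)/(-57973) = (-78 + 2790295 + (123/2)*83521)*(-1/57973) = (-78 + 2790295 + 10273083/2)*(-1/57973) = (15853517/2)*(-1/57973) = -15853517/115946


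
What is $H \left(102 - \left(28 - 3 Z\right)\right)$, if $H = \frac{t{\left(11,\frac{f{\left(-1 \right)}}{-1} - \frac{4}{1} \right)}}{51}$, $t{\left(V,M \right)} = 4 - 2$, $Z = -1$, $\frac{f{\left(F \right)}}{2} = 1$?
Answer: $\frac{142}{51} \approx 2.7843$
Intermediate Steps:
$f{\left(F \right)} = 2$ ($f{\left(F \right)} = 2 \cdot 1 = 2$)
$t{\left(V,M \right)} = 2$ ($t{\left(V,M \right)} = 4 - 2 = 2$)
$H = \frac{2}{51} \approx 0.039216$
$H \left(102 - \left(28 - 3 Z\right)\right) = \frac{2 \left(102 - \left(28 + 3\right)\right)}{51} = \frac{2 \left(102 - 31\right)}{51} = \frac{2}{51} \cdot 71 = \frac{142}{51}$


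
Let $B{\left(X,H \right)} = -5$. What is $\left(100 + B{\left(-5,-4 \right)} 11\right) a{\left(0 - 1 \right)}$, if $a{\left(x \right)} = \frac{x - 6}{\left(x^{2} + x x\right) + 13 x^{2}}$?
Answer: $-21$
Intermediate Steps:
$a{\left(x \right)} = \frac{-6 + x}{15 x^{2}}$ ($a{\left(x \right)} = \frac{-6 + x}{\left(x^{2} + x^{2}\right) + 13 x^{2}} = \frac{-6 + x}{2 x^{2} + 13 x^{2}} = \frac{-6 + x}{15 x^{2}}$)
$\left(100 + B{\left(-5,-4 \right)} 11\right) a{\left(0 - 1 \right)} = \left(100 - 55\right) \frac{-6 + \left(0 - 1\right)}{15 \left(0 - 1\right)^{2}} = \left(100 - 55\right) \frac{-6 - 1}{15 \cdot 1} = 45 \cdot \frac{1}{15} \cdot 1 \left(-7\right) = 45 \left(- \frac{7}{15}\right) = -21$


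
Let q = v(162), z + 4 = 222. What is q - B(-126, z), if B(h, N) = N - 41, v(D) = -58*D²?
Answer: -1522329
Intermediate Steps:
z = 218 (z = -4 + 222 = 218)
B(h, N) = -41 + N
q = -1522152 (q = -58*162² = -58*26244 = -1522152)
q - B(-126, z) = -1522152 - (-41 + 218) = -1522152 - 1*177 = -1522152 - 177 = -1522329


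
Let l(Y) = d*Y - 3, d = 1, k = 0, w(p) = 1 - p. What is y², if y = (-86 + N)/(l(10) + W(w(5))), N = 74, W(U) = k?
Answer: 144/49 ≈ 2.9388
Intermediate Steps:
W(U) = 0
l(Y) = -3 + Y (l(Y) = 1*Y - 3 = Y - 3 = -3 + Y)
y = -12/7 (y = (-86 + 74)/((-3 + 10) + 0) = -12/(7 + 0) = -12/7 ≈ -1.7143)
y² = (-12/7)² = 144/49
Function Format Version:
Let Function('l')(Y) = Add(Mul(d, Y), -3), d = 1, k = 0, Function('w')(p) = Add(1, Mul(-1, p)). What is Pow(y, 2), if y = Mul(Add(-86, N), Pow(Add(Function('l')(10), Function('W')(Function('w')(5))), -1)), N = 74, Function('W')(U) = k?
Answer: Rational(144, 49) ≈ 2.9388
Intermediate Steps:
Function('W')(U) = 0
Function('l')(Y) = Add(-3, Y) (Function('l')(Y) = Add(Mul(1, Y), -3) = Add(Y, -3) = Add(-3, Y))
y = Rational(-12, 7) (y = Mul(Add(-86, 74), Pow(Add(Add(-3, 10), 0), -1)) = Mul(-12, Pow(Add(7, 0), -1)) = Mul(-12, Pow(7, -1)) = Mul(-12, Rational(1, 7)) = Rational(-12, 7) ≈ -1.7143)
Pow(y, 2) = Pow(Rational(-12, 7), 2) = Rational(144, 49)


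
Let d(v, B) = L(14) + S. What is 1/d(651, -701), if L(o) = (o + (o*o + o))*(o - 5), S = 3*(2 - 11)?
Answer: 1/1989 ≈ 0.00050277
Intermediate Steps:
S = -27 (S = 3*(-9) = -27)
L(o) = (-5 + o)*(o**2 + 2*o) (L(o) = (o + (o**2 + o))*(-5 + o) = (o + (o + o**2))*(-5 + o) = (o**2 + 2*o)*(-5 + o) = (-5 + o)*(o**2 + 2*o))
d(v, B) = 1989 (d(v, B) = 14*(-10 + 14**2 - 3*14) - 27 = 14*(-10 + 196 - 42) - 27 = 14*144 - 27 = 2016 - 27 = 1989)
1/d(651, -701) = 1/1989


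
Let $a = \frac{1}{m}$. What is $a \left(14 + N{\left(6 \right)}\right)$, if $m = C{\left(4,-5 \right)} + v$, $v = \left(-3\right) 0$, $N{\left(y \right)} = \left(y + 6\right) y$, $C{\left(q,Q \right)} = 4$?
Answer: $\frac{43}{2} \approx 21.5$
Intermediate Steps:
$N{\left(y \right)} = y \left(6 + y\right)$ ($N{\left(y \right)} = \left(6 + y\right) y = y \left(6 + y\right)$)
$v = 0$
$m = 4$ ($m = 4 + 0 = 4$)
$a = \frac{1}{4} \approx 0.25$
$a \left(14 + N{\left(6 \right)}\right) = \frac{14 + 6 \left(6 + 6\right)}{4} = \frac{14 + 6 \cdot 12}{4} = \frac{14 + 72}{4} = \frac{1}{4} \cdot 86 = \frac{43}{2}$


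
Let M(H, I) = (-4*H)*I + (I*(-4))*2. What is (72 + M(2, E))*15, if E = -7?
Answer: 2760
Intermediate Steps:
M(H, I) = -8*I - 4*H*I (M(H, I) = -4*H*I - 4*I*2 = -4*H*I - 8*I = -8*I - 4*H*I)
(72 + M(2, E))*15 = (72 - 4*(-7)*(2 + 2))*15 = (72 - 4*(-7)*4)*15 = (72 + 112)*15 = 184*15 = 2760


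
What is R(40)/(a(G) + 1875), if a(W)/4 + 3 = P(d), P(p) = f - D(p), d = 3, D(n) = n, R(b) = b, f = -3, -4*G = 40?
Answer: 40/1839 ≈ 0.021751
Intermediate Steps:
G = -10 (G = -1/4*40 = -10)
P(p) = -3 - p
a(W) = -36 (a(W) = -12 + 4*(-3 - 1*3) = -12 + 4*(-3 - 3) = -12 + 4*(-6) = -12 - 24 = -36)
R(40)/(a(G) + 1875) = 40/(-36 + 1875) = 40/1839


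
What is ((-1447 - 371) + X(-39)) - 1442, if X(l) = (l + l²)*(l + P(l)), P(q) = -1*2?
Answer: -64022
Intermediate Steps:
P(q) = -2
X(l) = (-2 + l)*(l + l²) (X(l) = (l + l²)*(l - 2) = (l + l²)*(-2 + l) = (-2 + l)*(l + l²))
((-1447 - 371) + X(-39)) - 1442 = ((-1447 - 371) - 39*(-2 + (-39)² - 1*(-39))) - 1442 = (-1818 - 39*(-2 + 1521 + 39)) - 1442 = (-1818 - 39*1558) - 1442 = (-1818 - 60762) - 1442 = -62580 - 1442 = -64022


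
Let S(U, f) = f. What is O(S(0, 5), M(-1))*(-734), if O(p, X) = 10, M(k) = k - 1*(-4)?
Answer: -7340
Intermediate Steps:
M(k) = 4 + k (M(k) = k + 4 = 4 + k)
O(S(0, 5), M(-1))*(-734) = 10*(-734) = -7340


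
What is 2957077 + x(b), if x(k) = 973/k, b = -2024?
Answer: 5985122875/2024 ≈ 2.9571e+6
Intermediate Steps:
2957077 + x(b) = 2957077 + 973/(-2024) = 2957077 + 973*(-1/2024) = 2957077 - 973/2024 = 5985122875/2024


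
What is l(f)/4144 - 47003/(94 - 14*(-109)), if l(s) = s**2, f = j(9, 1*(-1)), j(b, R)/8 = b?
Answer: -11648897/419580 ≈ -27.763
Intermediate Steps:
j(b, R) = 8*b
f = 72 (f = 8*9 = 72)
l(f)/4144 - 47003/(94 - 14*(-109)) = 72**2/4144 - 47003/(94 - 14*(-109)) = 5184*(1/4144) - 47003/(94 + 1526) = 324/259 - 47003/1620 = -11648897/419580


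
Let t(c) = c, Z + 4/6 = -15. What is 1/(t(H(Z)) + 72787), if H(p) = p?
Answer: 3/218314 ≈ 1.3742e-5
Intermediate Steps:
Z = -47/3 (Z = -⅔ - 15 = -47/3 ≈ -15.667)
1/(t(H(Z)) + 72787) = 1/(-47/3 + 72787) = 1/(218314/3) = 3/218314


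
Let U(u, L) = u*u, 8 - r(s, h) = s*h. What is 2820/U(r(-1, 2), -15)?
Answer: 141/5 ≈ 28.200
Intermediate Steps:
r(s, h) = 8 - h*s (r(s, h) = 8 - s*h = 8 - h*s)
U(u, L) = u**2
2820/U(r(-1, 2), -15) = 2820/((8 - 1*2*(-1))**2) = 2820/((8 + 2)**2) = 2820/(10**2) = 2820/100 = 2820*(1/100) = 141/5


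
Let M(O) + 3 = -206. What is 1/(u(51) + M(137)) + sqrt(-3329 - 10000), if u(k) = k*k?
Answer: 1/2392 + 3*I*sqrt(1481) ≈ 0.00041806 + 115.45*I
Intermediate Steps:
M(O) = -209 (M(O) = -3 - 206 = -209)
u(k) = k**2
1/(u(51) + M(137)) + sqrt(-3329 - 10000) = 1/(51**2 - 209) + sqrt(-3329 - 10000) = 1/(2601 - 209) + sqrt(-13329) = 1/2392 + 3*I*sqrt(1481)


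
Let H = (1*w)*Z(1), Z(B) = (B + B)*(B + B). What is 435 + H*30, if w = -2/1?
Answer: 195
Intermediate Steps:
Z(B) = 4*B² (Z(B) = (2*B)*(2*B) = 4*B²)
w = -2 (w = -2*1 = -2)
H = -8 (H = (1*(-2))*(4*1²) = -8 ≈ -8.0000)
435 + H*30 = 435 - 8*30 = 435 - 240 = 195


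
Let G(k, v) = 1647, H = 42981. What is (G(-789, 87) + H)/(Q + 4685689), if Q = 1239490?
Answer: 44628/5925179 ≈ 0.0075319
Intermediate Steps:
(G(-789, 87) + H)/(Q + 4685689) = (1647 + 42981)/(1239490 + 4685689) = 44628/5925179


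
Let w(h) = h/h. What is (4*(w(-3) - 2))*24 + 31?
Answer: -65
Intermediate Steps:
w(h) = 1
(4*(w(-3) - 2))*24 + 31 = (4*(1 - 2))*24 + 31 = (4*(-1))*24 + 31 = -4*24 + 31 = -96 + 31 = -65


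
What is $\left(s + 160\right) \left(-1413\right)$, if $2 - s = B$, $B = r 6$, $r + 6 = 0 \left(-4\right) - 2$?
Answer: $-296730$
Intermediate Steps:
$r = -8$ ($r = -6 + \left(0 \left(-4\right) - 2\right) = -6 + \left(0 - 2\right) = -6 - 2 = -8$)
$B = -48$ ($B = \left(-8\right) 6 = -48$)
$s = 50$ ($s = 2 - -48 = 2 + 48 = 50$)
$\left(s + 160\right) \left(-1413\right) = \left(50 + 160\right) \left(-1413\right) = 210 \left(-1413\right) = -296730$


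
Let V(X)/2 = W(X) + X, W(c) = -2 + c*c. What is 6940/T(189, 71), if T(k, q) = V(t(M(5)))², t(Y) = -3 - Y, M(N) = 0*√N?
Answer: 1735/16 ≈ 108.44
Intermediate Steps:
W(c) = -2 + c²
M(N) = 0
V(X) = -4 + 2*X + 2*X² (V(X) = 2*((-2 + X²) + X) = 2*(-2 + X + X²) = -4 + 2*X + 2*X²)
T(k, q) = 64 (T(k, q) = (-4 + 2*(-3 - 1*0) + 2*(-3 - 1*0)²)² = (-4 + 2*(-3 + 0) + 2*(-3 + 0)²)² = (-4 + 2*(-3) + 2*(-3)²)² = (-4 - 6 + 2*9)² = (-4 - 6 + 18)² = 8² = 64)
6940/T(189, 71) = 6940/64 = 6940*(1/64) = 1735/16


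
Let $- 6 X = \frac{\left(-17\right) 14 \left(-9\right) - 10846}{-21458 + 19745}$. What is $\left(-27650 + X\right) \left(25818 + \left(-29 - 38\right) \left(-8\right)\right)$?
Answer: $- \frac{3744842838508}{5139} \approx -7.2871 \cdot 10^{8}$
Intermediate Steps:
$X = - \frac{4352}{5139}$ ($X = - \frac{\left(\left(-17\right) 14 \left(-9\right) - 10846\right) \frac{1}{-21458 + 19745}}{6} = - \frac{\left(\left(-238\right) \left(-9\right) - 10846\right) \frac{1}{-1713}}{6} = - \frac{\left(2142 - 10846\right) \left(- \frac{1}{1713}\right)}{6} = - \frac{\left(-8704\right) \left(- \frac{1}{1713}\right)}{6} = \left(- \frac{1}{6}\right) \frac{8704}{1713} = - \frac{4352}{5139} \approx -0.84686$)
$\left(-27650 + X\right) \left(25818 + \left(-29 - 38\right) \left(-8\right)\right) = \left(-27650 - \frac{4352}{5139}\right) \left(25818 + \left(-29 - 38\right) \left(-8\right)\right) = - \frac{142097702 \left(25818 - -536\right)}{5139} = - \frac{142097702 \left(25818 + 536\right)}{5139} = \left(- \frac{142097702}{5139}\right) 26354 = - \frac{3744842838508}{5139}$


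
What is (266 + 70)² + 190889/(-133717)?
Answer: 15095923543/133717 ≈ 1.1289e+5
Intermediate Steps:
(266 + 70)² + 190889/(-133717) = 336² + 190889*(-1/133717) = 112896 - 190889/133717 = 15095923543/133717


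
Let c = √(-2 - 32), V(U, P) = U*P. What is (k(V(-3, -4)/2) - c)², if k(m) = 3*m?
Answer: (18 - I*√34)² ≈ 290.0 - 209.91*I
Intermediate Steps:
V(U, P) = P*U
c = I*√34 (c = √(-34) = I*√34 ≈ 5.8309*I)
(k(V(-3, -4)/2) - c)² = (3*(-4*(-3)/2) - I*√34)² = (3*(12*(½)) - I*√34)² = (3*6 - I*√34)² = (18 - I*√34)²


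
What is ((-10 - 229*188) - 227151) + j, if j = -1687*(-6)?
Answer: -260091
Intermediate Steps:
j = 10122
((-10 - 229*188) - 227151) + j = ((-10 - 229*188) - 227151) + 10122 = ((-10 - 43052) - 227151) + 10122 = (-43062 - 227151) + 10122 = -270213 + 10122 = -260091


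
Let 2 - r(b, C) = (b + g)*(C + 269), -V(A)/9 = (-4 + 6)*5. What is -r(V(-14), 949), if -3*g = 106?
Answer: -152658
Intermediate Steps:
g = -106/3 (g = -1/3*106 = -106/3 ≈ -35.333)
V(A) = -90 (V(A) = -9*(-4 + 6)*5 = -18*5 = -9*10 = -90)
r(b, C) = 2 - (269 + C)*(-106/3 + b) (r(b, C) = 2 - (b - 106/3)*(C + 269) = 2 - (-106/3 + b)*(269 + C) = 2 - (269 + C)*(-106/3 + b))
-r(V(-14), 949) = -(28520/3 - 269*(-90) + (106/3)*949 - 1*949*(-90)) = -(28520/3 + 24210 + 100594/3 + 85410) = -1*152658 = -152658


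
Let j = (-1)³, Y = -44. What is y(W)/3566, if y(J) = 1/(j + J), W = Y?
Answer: -1/160470 ≈ -6.2317e-6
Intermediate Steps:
W = -44
j = -1
y(J) = 1/(-1 + J)
y(W)/3566 = 1/(-1 - 44*3566) = (1/3566)/(-45) = -1/45*1/3566 = -1/160470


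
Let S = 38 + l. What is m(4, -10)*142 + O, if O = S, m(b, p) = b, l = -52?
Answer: 554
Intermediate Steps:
S = -14 (S = 38 - 52 = -14)
O = -14
m(4, -10)*142 + O = 4*142 - 14 = 568 - 14 = 554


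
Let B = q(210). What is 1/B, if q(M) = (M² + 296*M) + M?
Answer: 1/106470 ≈ 9.3923e-6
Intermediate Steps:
q(M) = M² + 297*M
B = 106470 (B = 210*(297 + 210) = 210*507 = 106470)
1/B = 1/106470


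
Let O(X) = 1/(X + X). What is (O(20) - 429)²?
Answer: 294431281/1600 ≈ 1.8402e+5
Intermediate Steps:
O(X) = 1/(2*X)
(O(20) - 429)² = ((½)/20 - 429)² = ((½)*(1/20) - 429)² = (1/40 - 429)² = (-17159/40)² = 294431281/1600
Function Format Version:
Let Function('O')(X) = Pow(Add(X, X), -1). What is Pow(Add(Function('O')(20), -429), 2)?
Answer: Rational(294431281, 1600) ≈ 1.8402e+5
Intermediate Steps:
Function('O')(X) = Mul(Rational(1, 2), Pow(X, -1)) (Function('O')(X) = Pow(Mul(2, X), -1) = Mul(Rational(1, 2), Pow(X, -1)))
Pow(Add(Function('O')(20), -429), 2) = Pow(Add(Mul(Rational(1, 2), Pow(20, -1)), -429), 2) = Pow(Add(Mul(Rational(1, 2), Rational(1, 20)), -429), 2) = Pow(Add(Rational(1, 40), -429), 2) = Pow(Rational(-17159, 40), 2) = Rational(294431281, 1600)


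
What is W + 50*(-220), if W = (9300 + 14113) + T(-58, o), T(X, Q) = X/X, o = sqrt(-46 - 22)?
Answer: 12414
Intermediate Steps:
o = 2*I*sqrt(17) (o = sqrt(-68) = 2*I*sqrt(17) ≈ 8.2462*I)
T(X, Q) = 1
W = 23414 (W = (9300 + 14113) + 1 = 23413 + 1 = 23414)
W + 50*(-220) = 23414 + 50*(-220) = 23414 - 11000 = 12414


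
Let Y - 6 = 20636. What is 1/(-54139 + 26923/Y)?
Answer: -20642/1117510315 ≈ -1.8471e-5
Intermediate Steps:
Y = 20642 (Y = 6 + 20636 = 20642)
1/(-54139 + 26923/Y) = 1/(-54139 + 26923/20642) = 1/(-1117510315/20642) = -20642/1117510315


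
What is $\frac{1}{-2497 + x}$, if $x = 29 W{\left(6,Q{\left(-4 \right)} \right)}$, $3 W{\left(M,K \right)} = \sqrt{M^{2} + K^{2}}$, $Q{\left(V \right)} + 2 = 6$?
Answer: $- \frac{22473}{56071349} - \frac{174 \sqrt{13}}{56071349} \approx -0.00041198$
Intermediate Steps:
$Q{\left(V \right)} = 4$ ($Q{\left(V \right)} = -2 + 6 = 4$)
$W{\left(M,K \right)} = \frac{\sqrt{K^{2} + M^{2}}}{3}$ ($W{\left(M,K \right)} = \frac{\sqrt{M^{2} + K^{2}}}{3} = \frac{\sqrt{K^{2} + M^{2}}}{3}$)
$x = \frac{58 \sqrt{13}}{3}$ ($x = 29 \frac{\sqrt{4^{2} + 6^{2}}}{3} = 29 \frac{\sqrt{16 + 36}}{3} = 29 \frac{\sqrt{52}}{3} = 29 \frac{2 \sqrt{13}}{3} = \frac{58 \sqrt{13}}{3} \approx 69.707$)
$\frac{1}{-2497 + x} = \frac{1}{-2497 + \frac{58 \sqrt{13}}{3}}$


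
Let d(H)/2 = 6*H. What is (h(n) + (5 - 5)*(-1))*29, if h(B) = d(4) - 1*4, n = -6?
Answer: 1276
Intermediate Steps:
d(H) = 12*H (d(H) = 2*(6*H) = 12*H)
h(B) = 44 (h(B) = 12*4 - 1*4 = 48 - 4 = 44)
(h(n) + (5 - 5)*(-1))*29 = (44 + (5 - 5)*(-1))*29 = (44 + 0*(-1))*29 = (44 + 0)*29 = 44*29 = 1276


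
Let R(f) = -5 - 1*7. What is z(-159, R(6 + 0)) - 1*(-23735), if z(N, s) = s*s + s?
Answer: 23867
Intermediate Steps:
R(f) = -12 (R(f) = -5 - 7 = -12)
z(N, s) = s + s² (z(N, s) = s² + s = s + s²)
z(-159, R(6 + 0)) - 1*(-23735) = -12*(1 - 12) - 1*(-23735) = -12*(-11) + 23735 = 132 + 23735 = 23867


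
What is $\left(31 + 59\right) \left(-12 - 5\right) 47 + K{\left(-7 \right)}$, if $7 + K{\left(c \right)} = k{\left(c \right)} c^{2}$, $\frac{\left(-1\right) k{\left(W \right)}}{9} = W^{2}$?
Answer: $-93526$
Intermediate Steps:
$k{\left(W \right)} = - 9 W^{2}$
$K{\left(c \right)} = -7 - 9 c^{4}$ ($K{\left(c \right)} = -7 + - 9 c^{2} c^{2} = -7 - 9 c^{4}$)
$\left(31 + 59\right) \left(-12 - 5\right) 47 + K{\left(-7 \right)} = \left(31 + 59\right) \left(-12 - 5\right) 47 - \left(7 + 9 \left(-7\right)^{4}\right) = 90 \left(-17\right) 47 - 21616 = \left(-1530\right) 47 - 21616 = -71910 - 21616 = -93526$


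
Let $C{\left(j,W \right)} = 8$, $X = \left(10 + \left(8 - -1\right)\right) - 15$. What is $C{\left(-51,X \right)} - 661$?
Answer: $-653$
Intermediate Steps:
$X = 4$ ($X = \left(10 + \left(8 + 1\right)\right) - 15 = \left(10 + 9\right) - 15 = 19 - 15 = 4$)
$C{\left(-51,X \right)} - 661 = 8 - 661 = -653$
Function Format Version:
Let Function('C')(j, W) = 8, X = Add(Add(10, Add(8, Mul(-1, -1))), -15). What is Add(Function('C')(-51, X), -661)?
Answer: -653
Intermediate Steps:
X = 4 (X = Add(Add(10, Add(8, 1)), -15) = Add(Add(10, 9), -15) = Add(19, -15) = 4)
Add(Function('C')(-51, X), -661) = Add(8, -661) = -653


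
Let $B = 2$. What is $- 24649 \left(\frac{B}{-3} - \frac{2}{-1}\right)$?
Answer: $- \frac{98596}{3} \approx -32865.0$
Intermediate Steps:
$- 24649 \left(\frac{B}{-3} - \frac{2}{-1}\right) = - 24649 \left(\frac{2}{-3} - \frac{2}{-1}\right) = - 24649 \left(2 \left(- \frac{1}{3}\right) - -2\right) = - 24649 \left(- \frac{2}{3} + 2\right) = \left(-24649\right) \frac{4}{3} = - \frac{98596}{3}$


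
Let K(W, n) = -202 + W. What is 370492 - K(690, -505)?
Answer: 370004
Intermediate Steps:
370492 - K(690, -505) = 370492 - (-202 + 690) = 370492 - 1*488 = 370492 - 488 = 370004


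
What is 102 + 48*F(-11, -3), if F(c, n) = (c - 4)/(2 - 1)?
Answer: -618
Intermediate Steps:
F(c, n) = -4 + c (F(c, n) = (-4 + c)/1 = (-4 + c)*1 = -4 + c)
102 + 48*F(-11, -3) = 102 + 48*(-4 - 11) = 102 + 48*(-15) = 102 - 720 = -618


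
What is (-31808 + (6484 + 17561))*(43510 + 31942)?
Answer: -585733876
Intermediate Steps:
(-31808 + (6484 + 17561))*(43510 + 31942) = (-31808 + 24045)*75452 = -7763*75452 = -585733876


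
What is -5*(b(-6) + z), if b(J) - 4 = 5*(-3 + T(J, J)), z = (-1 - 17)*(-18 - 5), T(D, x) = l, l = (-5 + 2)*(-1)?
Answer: -2090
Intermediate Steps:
l = 3 (l = -3*(-1) = 3)
T(D, x) = 3
z = 414 (z = -18*(-23) = 414)
b(J) = 4 (b(J) = 4 + 5*(-3 + 3) = 4 + 5*0 = 4 + 0 = 4)
-5*(b(-6) + z) = -5*(4 + 414) = -5*418 = -2090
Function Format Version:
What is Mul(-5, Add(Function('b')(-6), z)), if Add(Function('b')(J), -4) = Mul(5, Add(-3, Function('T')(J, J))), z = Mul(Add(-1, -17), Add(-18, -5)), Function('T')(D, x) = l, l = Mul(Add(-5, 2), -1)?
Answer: -2090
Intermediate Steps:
l = 3 (l = Mul(-3, -1) = 3)
Function('T')(D, x) = 3
z = 414 (z = Mul(-18, -23) = 414)
Function('b')(J) = 4 (Function('b')(J) = Add(4, Mul(5, Add(-3, 3))) = Add(4, Mul(5, 0)) = Add(4, 0) = 4)
Mul(-5, Add(Function('b')(-6), z)) = Mul(-5, Add(4, 414)) = Mul(-5, 418) = -2090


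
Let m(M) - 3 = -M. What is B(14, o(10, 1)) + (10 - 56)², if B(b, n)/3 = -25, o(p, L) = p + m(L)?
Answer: 2041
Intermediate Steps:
m(M) = 3 - M
o(p, L) = 3 + p - L (o(p, L) = p + (3 - L) = 3 + p - L)
B(b, n) = -75 (B(b, n) = 3*(-25) = -75)
B(14, o(10, 1)) + (10 - 56)² = -75 + (10 - 56)² = -75 + (-46)² = -75 + 2116 = 2041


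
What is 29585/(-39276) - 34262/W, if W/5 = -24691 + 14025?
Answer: -116046869/1047294540 ≈ -0.11081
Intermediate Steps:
W = -53330 (W = 5*(-24691 + 14025) = 5*(-10666) = -53330)
29585/(-39276) - 34262/W = 29585/(-39276) - 34262/(-53330) = 29585*(-1/39276) - 34262*(-1/53330) = -29585/39276 + 17131/26665 = -116046869/1047294540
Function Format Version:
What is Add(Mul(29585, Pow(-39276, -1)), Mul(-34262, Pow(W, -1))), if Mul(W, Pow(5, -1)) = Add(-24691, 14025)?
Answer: Rational(-116046869, 1047294540) ≈ -0.11081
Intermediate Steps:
W = -53330 (W = Mul(5, Add(-24691, 14025)) = Mul(5, -10666) = -53330)
Add(Mul(29585, Pow(-39276, -1)), Mul(-34262, Pow(W, -1))) = Add(Mul(29585, Pow(-39276, -1)), Mul(-34262, Pow(-53330, -1))) = Add(Mul(29585, Rational(-1, 39276)), Mul(-34262, Rational(-1, 53330))) = Add(Rational(-29585, 39276), Rational(17131, 26665)) = Rational(-116046869, 1047294540)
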